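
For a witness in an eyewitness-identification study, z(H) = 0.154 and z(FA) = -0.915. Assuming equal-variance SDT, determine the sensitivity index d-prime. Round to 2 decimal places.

d' = z(H) − z(FA) = 0.154 − (-0.915) = 1.069

d-prime = 1.07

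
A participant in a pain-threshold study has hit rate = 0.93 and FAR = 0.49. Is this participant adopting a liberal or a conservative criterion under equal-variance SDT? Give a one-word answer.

liberal

z(H) = 1.476, z(FA) = -0.025
c = −½·(z(H) + z(FA)) = -0.7255
c < 0 → liberal criterion (biased toward responding “yes”).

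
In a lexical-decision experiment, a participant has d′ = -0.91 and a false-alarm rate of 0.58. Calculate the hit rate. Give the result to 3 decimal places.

z(false-alarm rate) = z(0.58) = 0.2019
z(H) = z(FA) + d' = 0.2019 + (-0.91) = -0.7081
hit rate = Φ(-0.7081) = 0.2394

hit rate = 0.239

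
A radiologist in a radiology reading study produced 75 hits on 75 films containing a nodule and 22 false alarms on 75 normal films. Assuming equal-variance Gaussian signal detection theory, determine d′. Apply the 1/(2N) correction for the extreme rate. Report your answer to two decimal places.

The hit rate is 75/75 = 1, so apply the 1/(2N) correction: H → 1 − 1/(2·75) = 0.99333.
z(H) = z(0.99333) = 2.475
z(FA) = z(0.29333) = -0.544
d' = 2.475 − (-0.544) = 3.019

d′ = 3.02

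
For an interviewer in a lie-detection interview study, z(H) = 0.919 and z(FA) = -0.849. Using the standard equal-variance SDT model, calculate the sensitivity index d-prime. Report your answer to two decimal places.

d' = z(H) − z(FA) = 0.919 − (-0.849) = 1.768

d-prime = 1.77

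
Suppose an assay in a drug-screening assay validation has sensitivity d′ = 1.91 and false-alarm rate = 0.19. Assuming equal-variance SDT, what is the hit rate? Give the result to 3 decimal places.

hit rate = 0.849

z(false-alarm rate) = z(0.19) = -0.8779
z(H) = z(FA) + d' = -0.8779 + 1.91 = 1.0321
hit rate = Φ(1.0321) = 0.8490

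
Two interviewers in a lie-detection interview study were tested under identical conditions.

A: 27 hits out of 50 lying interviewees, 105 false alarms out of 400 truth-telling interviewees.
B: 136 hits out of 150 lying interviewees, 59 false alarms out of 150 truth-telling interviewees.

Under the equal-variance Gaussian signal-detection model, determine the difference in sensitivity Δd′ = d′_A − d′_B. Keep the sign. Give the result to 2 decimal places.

Δd′ = -0.86

A: z(0.5400) = 0.100, z(0.2625) = -0.636, d' = 0.736
B: z(0.9067) = 1.321, z(0.3933) = -0.271, d' = 1.592
Δd' = d'_A − d'_B = 0.736 − 1.592 = -0.856
B has the higher sensitivity.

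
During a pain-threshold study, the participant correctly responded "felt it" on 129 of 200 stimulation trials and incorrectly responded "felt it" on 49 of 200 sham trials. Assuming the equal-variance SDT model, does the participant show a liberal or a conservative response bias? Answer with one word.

z(H) = 0.372, z(FA) = -0.690
c = −½·(z(H) + z(FA)) = 0.159
c > 0 → conservative criterion (biased toward responding “no”).

conservative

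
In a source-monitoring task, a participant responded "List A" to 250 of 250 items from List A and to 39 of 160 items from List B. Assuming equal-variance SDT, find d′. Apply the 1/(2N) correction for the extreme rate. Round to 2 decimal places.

d′ = 3.57

The hit rate is 250/250 = 1, so apply the 1/(2N) correction: H → 1 − 1/(2·250) = 0.99800.
z(H) = z(0.99800) = 2.878
z(FA) = z(0.24375) = -0.694
d' = 2.878 − (-0.694) = 3.572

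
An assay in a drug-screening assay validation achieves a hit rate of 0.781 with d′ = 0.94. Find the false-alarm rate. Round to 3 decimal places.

z(hit rate) = z(0.781) = 0.7756
z(FA) = z(H) − d' = 0.7756 − 0.94 = -0.1644
false-alarm rate = Φ(-0.1644) = 0.4347

false-alarm rate = 0.435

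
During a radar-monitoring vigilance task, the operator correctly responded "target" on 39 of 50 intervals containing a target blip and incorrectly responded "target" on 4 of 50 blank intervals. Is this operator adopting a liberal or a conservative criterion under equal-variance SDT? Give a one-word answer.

z(H) = 0.772, z(FA) = -1.405
c = −½·(z(H) + z(FA)) = 0.3165
c > 0 → conservative criterion (biased toward responding “no”).

conservative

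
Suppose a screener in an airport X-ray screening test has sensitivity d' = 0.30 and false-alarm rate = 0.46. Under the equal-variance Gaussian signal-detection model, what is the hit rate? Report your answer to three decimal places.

hit rate = 0.579

z(false-alarm rate) = z(0.46) = -0.1004
z(H) = z(FA) + d' = -0.1004 + 0.30 = 0.1996
hit rate = Φ(0.1996) = 0.5791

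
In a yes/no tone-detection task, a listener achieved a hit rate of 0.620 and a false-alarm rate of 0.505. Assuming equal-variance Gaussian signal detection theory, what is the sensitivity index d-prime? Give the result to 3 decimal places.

Φ⁻¹(H) = 0.3055
Φ⁻¹(FA) = 0.0125
d' = z(H) − z(FA) = 0.3055 − 0.0125 = 0.2930

d-prime = 0.293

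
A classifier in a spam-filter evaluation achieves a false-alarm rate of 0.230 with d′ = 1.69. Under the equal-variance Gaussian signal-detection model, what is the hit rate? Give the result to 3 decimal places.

hit rate = 0.829

z(false-alarm rate) = z(0.230) = -0.7388
z(H) = z(FA) + d' = -0.7388 + 1.69 = 0.9512
hit rate = Φ(0.9512) = 0.8292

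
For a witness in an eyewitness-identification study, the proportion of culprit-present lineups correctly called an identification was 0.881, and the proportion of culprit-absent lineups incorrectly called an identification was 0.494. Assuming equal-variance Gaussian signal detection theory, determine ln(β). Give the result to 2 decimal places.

z(H) = z(0.881) = 1.180
z(FA) = z(0.494) = -0.015
ln β = −½·[z(H)² − z(FA)²] = −0.5 × (1.392 − 0.000) = -0.696

ln β = -0.70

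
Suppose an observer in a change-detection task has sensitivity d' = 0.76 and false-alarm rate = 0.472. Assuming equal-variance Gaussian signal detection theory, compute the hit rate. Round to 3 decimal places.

hit rate = 0.755

z(false-alarm rate) = z(0.472) = -0.0702
z(H) = z(FA) + d' = -0.0702 + 0.76 = 0.6898
hit rate = Φ(0.6898) = 0.7548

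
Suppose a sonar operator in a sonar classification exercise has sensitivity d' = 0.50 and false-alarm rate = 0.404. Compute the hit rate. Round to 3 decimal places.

hit rate = 0.601

z(false-alarm rate) = z(0.404) = -0.2430
z(H) = z(FA) + d' = -0.2430 + 0.50 = 0.2570
hit rate = Φ(0.2570) = 0.6014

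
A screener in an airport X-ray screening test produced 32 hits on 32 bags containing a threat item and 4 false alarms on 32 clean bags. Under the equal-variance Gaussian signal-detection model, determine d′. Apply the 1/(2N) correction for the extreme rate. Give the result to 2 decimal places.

The hit rate is 32/32 = 1, so apply the 1/(2N) correction: H → 1 − 1/(2·32) = 0.98438.
z(H) = z(0.98438) = 2.154
z(FA) = z(0.12500) = -1.150
d' = 2.154 − (-1.150) = 3.304

d′ = 3.30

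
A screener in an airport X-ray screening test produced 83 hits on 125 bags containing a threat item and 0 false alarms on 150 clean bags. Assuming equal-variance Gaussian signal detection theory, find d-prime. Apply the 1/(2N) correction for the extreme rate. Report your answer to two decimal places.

d-prime = 3.14

The false-alarm rate is 0/150 = 0, so apply the 1/(2N) correction: FA → 1/(2·150) = 0.00333.
z(H) = z(0.66400) = 0.423
z(FA) = z(0.00333) = -2.713
d' = 0.423 − (-2.713) = 3.136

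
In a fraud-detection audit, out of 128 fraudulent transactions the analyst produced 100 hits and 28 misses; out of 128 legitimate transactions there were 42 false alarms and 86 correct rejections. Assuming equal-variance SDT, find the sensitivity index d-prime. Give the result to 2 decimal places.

H = 100/128 = 0.7812
FA = 42/128 = 0.3281
Φ⁻¹(H) = Φ⁻¹(0.7812) = 0.7763
Φ⁻¹(FA) = Φ⁻¹(0.3281) = -0.4452
d' = z(H) − z(FA) = 0.7763 − (-0.4452) = 1.2215

d-prime = 1.22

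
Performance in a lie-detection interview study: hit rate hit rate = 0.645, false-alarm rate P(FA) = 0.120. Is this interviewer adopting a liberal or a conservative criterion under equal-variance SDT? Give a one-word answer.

z(H) = 0.372, z(FA) = -1.175
c = −½·(z(H) + z(FA)) = 0.4015
c > 0 → conservative criterion (biased toward responding “no”).

conservative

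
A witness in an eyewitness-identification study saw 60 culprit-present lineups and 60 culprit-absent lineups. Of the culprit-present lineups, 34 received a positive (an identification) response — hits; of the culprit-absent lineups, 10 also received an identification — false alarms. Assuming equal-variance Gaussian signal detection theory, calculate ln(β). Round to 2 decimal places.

ln β = 0.45

H = 34/60 = 0.5667
FA = 10/60 = 0.1667
z(H) = 0.168
z(FA) = -0.967
ln β = −½·[z(H)² − z(FA)²] = −0.5 × (0.028 − 0.935) = 0.4535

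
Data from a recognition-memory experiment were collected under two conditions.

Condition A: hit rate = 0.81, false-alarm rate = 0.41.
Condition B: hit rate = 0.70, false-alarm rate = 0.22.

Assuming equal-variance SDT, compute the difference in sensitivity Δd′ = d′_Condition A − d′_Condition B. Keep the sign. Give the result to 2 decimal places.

Δd′ = -0.19

Condition A: z(0.81) = 0.878, z(0.41) = -0.228, d' = 1.106
Condition B: z(0.70) = 0.524, z(0.22) = -0.772, d' = 1.296
Δd' = d'_Condition A − d'_Condition B = 1.106 − 1.296 = -0.190
Condition B has the higher sensitivity.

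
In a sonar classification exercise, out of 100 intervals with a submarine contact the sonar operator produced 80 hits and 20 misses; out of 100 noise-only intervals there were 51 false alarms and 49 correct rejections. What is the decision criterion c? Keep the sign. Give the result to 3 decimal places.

H = 80/100 = 0.8000
FA = 51/100 = 0.5100
z(0.8000) = 0.8416, z(0.5100) = 0.0251
c = −½·[z(H) + z(FA)] = −0.5 × (0.8416 + 0.0251) = -0.43335
c < 0: the sonar operator has a liberal response bias.

c = -0.433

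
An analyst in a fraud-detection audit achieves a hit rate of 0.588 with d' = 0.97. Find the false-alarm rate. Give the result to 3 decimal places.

false-alarm rate = 0.227

z(hit rate) = z(0.588) = 0.2224
z(FA) = z(H) − d' = 0.2224 − 0.97 = -0.7476
false-alarm rate = Φ(-0.7476) = 0.2274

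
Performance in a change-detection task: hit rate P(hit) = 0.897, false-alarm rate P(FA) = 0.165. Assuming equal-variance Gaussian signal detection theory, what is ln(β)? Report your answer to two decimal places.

Φ⁻¹(H) = 1.265
Φ⁻¹(FA) = -0.974
ln β = −½·[z(H)² − z(FA)²] = −0.5 × (1.600 − 0.949) = -0.3255

ln β = -0.33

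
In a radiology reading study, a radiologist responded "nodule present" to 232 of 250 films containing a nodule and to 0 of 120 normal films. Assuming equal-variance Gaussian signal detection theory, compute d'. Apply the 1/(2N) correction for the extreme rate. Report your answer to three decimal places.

The false-alarm rate is 0/120 = 0, so apply the 1/(2N) correction: FA → 1/(2·120) = 0.00417.
z(H) = z(0.92800) = 1.4611
z(FA) = z(0.00417) = -2.6380
d' = 1.4611 − (-2.6380) = 4.0991

d' = 4.099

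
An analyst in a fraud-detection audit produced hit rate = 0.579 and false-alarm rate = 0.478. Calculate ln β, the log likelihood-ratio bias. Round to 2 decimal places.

z(H) = z(0.579) = 0.199
z(FA) = z(0.478) = -0.055
ln β = −½·[z(H)² − z(FA)²] = −0.5 × (0.040 − 0.003) = -0.0185

ln β = -0.02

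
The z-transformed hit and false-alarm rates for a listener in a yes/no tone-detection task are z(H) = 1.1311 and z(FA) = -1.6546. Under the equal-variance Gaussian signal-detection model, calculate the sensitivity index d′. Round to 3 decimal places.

d' = z(H) − z(FA) = 1.1311 − (-1.6546) = 2.7857

d′ = 2.786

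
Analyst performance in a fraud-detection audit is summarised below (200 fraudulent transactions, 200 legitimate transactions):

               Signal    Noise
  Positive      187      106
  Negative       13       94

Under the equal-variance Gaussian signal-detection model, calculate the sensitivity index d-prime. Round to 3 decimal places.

d-prime = 1.439

H = 187/200 = 0.9350
FA = 106/200 = 0.5300
Φ⁻¹(H) = Φ⁻¹(0.9350) = 1.5141
Φ⁻¹(FA) = Φ⁻¹(0.5300) = 0.0753
d' = z(H) − z(FA) = 1.5141 − 0.0753 = 1.4388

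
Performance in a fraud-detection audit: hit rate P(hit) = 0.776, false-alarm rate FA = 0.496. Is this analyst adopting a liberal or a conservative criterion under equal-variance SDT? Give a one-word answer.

liberal

z(H) = 0.759, z(FA) = -0.010
c = −½·(z(H) + z(FA)) = -0.3745
c < 0 → liberal criterion (biased toward responding “yes”).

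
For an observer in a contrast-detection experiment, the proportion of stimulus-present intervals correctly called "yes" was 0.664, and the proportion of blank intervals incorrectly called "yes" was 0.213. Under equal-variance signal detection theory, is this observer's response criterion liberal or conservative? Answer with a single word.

z(H) = 0.423, z(FA) = -0.796
c = −½·(z(H) + z(FA)) = 0.1865
c > 0 → conservative criterion (biased toward responding “no”).

conservative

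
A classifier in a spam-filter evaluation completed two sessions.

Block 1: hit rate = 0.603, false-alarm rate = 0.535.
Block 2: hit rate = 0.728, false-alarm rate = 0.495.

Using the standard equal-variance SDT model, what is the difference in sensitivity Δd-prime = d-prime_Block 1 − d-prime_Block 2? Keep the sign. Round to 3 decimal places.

Δd-prime = -0.446

Block 1: z(0.603) = 0.2611, z(0.535) = 0.0878, d' = 0.1733
Block 2: z(0.728) = 0.6068, z(0.495) = -0.0125, d' = 0.6193
Δd' = d'_Block 1 − d'_Block 2 = 0.1733 − 0.6193 = -0.4460
Block 2 has the higher sensitivity.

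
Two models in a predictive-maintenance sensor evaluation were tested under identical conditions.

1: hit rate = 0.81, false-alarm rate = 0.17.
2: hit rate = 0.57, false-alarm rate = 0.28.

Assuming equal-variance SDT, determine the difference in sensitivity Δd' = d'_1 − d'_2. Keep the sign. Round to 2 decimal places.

1: z(0.81) = 0.878, z(0.17) = -0.954, d' = 1.832
2: z(0.57) = 0.176, z(0.28) = -0.583, d' = 0.759
Δd' = d'_1 − d'_2 = 1.832 − 0.759 = 1.073
1 has the higher sensitivity.

Δd' = 1.07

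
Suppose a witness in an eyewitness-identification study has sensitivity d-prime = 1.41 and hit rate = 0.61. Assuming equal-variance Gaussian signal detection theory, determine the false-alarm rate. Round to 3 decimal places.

false-alarm rate = 0.129

z(hit rate) = z(0.61) = 0.2793
z(FA) = z(H) − d' = 0.2793 − 1.41 = -1.1307
false-alarm rate = Φ(-1.1307) = 0.1291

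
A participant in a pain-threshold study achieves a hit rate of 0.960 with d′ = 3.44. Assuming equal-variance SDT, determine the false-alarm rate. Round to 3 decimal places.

z(hit rate) = z(0.960) = 1.7507
z(FA) = z(H) − d' = 1.7507 − 3.44 = -1.6893
false-alarm rate = Φ(-1.6893) = 0.0456

false-alarm rate = 0.046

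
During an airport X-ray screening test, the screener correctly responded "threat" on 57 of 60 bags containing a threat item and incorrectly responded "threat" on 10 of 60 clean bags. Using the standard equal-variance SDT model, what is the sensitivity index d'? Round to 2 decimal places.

d' = 2.61

H = 57/60 = 0.9500
FA = 10/60 = 0.1667
z(H) = 1.645
z(FA) = -0.967
d' = z(H) − z(FA) = 1.645 − (-0.967) = 2.612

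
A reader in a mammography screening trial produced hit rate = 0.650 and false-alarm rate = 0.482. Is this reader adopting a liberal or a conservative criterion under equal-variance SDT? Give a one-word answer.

z(H) = 0.385, z(FA) = -0.045
c = −½·(z(H) + z(FA)) = -0.170
c < 0 → liberal criterion (biased toward responding “yes”).

liberal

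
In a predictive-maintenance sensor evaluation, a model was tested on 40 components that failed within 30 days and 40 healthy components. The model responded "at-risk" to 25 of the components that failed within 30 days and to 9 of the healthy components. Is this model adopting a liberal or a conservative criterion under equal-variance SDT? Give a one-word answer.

z(H) = 0.319, z(FA) = -0.755
c = −½·(z(H) + z(FA)) = 0.218
c > 0 → conservative criterion (biased toward responding “no”).

conservative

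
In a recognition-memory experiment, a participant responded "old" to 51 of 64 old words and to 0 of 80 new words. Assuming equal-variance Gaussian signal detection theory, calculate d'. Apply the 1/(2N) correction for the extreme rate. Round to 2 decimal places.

The false-alarm rate is 0/80 = 0, so apply the 1/(2N) correction: FA → 1/(2·80) = 0.00625.
z(H) = z(0.79688) = 0.831
z(FA) = z(0.00625) = -2.498
d' = 0.831 − (-2.498) = 3.329

d' = 3.33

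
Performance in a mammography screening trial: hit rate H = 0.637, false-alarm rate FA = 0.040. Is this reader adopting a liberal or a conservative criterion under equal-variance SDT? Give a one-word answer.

z(H) = 0.350, z(FA) = -1.751
c = −½·(z(H) + z(FA)) = 0.7005
c > 0 → conservative criterion (biased toward responding “no”).

conservative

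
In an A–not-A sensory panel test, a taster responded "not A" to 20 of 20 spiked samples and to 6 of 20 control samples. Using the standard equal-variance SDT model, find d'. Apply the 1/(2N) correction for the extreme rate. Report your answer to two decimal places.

d' = 2.48

The hit rate is 20/20 = 1, so apply the 1/(2N) correction: H → 1 − 1/(2·20) = 0.97500.
z(H) = z(0.97500) = 1.960
z(FA) = z(0.30000) = -0.524
d' = 1.960 − (-0.524) = 2.484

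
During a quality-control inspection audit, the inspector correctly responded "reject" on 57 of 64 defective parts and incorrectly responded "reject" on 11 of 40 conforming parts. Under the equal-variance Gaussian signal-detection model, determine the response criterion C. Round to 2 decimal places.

C = -0.32

H = 57/64 = 0.8906
FA = 11/40 = 0.2750
Φ⁻¹(H) = Φ⁻¹(0.8906) = 1.230
Φ⁻¹(FA) = Φ⁻¹(0.2750) = -0.598
c = −½·[z(H) + z(FA)] = −0.5 × (1.230 + (-0.598)) = -0.316
c < 0: the inspector has a liberal response bias.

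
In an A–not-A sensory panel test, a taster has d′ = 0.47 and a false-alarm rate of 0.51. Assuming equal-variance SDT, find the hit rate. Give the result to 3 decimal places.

z(false-alarm rate) = z(0.51) = 0.0251
z(H) = z(FA) + d' = 0.0251 + 0.47 = 0.4951
hit rate = Φ(0.4951) = 0.6897

hit rate = 0.690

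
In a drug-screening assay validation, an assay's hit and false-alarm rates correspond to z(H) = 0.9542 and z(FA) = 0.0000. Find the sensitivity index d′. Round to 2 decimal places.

d′ = 0.95

d' = z(H) − z(FA) = 0.9542 − 0.0000 = 0.9542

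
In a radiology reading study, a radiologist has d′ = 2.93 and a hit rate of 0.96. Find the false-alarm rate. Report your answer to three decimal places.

z(hit rate) = z(0.96) = 1.7507
z(FA) = z(H) − d' = 1.7507 − 2.93 = -1.1793
false-alarm rate = Φ(-1.1793) = 0.1191

false-alarm rate = 0.119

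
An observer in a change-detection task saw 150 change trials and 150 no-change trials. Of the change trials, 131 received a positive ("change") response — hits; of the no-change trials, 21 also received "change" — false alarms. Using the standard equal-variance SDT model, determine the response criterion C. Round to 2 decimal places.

H = 131/150 = 0.8733
FA = 21/150 = 0.1400
z(0.8733) = 1.1421, z(0.1400) = -1.0803
c = −½·[z(H) + z(FA)] = −0.5 × (1.1421 + (-1.0803)) = -0.0309
c < 0: the observer has a liberal response bias.

C = -0.03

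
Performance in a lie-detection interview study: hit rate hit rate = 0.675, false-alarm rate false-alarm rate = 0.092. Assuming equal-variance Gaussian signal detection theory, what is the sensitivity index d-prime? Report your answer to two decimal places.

d-prime = 1.78

Φ⁻¹(0.675) = 0.4538, Φ⁻¹(0.092) = -1.3285
d' = z(H) − z(FA) = 0.4538 − (-1.3285) = 1.7823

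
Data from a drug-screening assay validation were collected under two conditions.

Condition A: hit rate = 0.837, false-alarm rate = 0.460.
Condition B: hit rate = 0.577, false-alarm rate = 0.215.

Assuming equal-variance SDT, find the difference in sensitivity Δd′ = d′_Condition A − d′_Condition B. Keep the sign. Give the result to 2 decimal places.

Condition A: z(0.837) = 0.982, z(0.460) = -0.100, d' = 1.082
Condition B: z(0.577) = 0.194, z(0.215) = -0.789, d' = 0.983
Δd' = d'_Condition A − d'_Condition B = 1.082 − 0.983 = 0.099
Condition A has the higher sensitivity.

Δd′ = 0.10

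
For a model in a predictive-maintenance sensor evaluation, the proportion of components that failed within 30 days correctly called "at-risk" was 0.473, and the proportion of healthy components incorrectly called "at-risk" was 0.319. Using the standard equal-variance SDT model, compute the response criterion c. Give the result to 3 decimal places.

z(0.473) = -0.0677, z(0.319) = -0.4705
c = −½·[z(H) + z(FA)] = −0.5 × (-0.0677 + (-0.4705)) = 0.2691

c = 0.269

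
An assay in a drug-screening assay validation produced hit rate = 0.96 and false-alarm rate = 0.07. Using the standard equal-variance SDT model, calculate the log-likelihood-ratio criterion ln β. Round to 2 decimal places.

ln β = -0.44

z(H) = 1.751
z(FA) = -1.476
ln β = −½·[z(H)² − z(FA)²] = −0.5 × (3.066 − 2.179) = -0.4435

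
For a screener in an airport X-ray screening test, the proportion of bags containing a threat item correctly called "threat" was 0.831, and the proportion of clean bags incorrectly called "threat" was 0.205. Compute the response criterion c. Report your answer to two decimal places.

c = -0.07

z(H) = 0.9581
z(FA) = -0.8239
c = −½·[z(H) + z(FA)] = −0.5 × (0.9581 + (-0.8239)) = -0.0671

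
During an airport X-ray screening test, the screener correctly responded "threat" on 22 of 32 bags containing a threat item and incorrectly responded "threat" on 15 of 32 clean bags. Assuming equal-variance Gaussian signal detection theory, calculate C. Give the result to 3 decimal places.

C = -0.205

H = 22/32 = 0.6875
FA = 15/32 = 0.4688
Φ⁻¹(0.6875) = 0.4888, Φ⁻¹(0.4688) = -0.0783
c = −½·[z(H) + z(FA)] = −0.5 × (0.4888 + (-0.0783)) = -0.20525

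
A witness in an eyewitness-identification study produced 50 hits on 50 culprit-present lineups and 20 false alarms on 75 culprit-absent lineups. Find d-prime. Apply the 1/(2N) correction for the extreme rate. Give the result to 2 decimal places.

The hit rate is 50/50 = 1, so apply the 1/(2N) correction: H → 1 − 1/(2·50) = 0.99000.
z(H) = z(0.99000) = 2.326
z(FA) = z(0.26667) = -0.623
d' = 2.326 − (-0.623) = 2.949

d-prime = 2.95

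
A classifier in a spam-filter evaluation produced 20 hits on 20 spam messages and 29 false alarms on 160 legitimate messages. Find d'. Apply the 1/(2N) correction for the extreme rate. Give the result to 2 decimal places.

d' = 2.87

The hit rate is 20/20 = 1, so apply the 1/(2N) correction: H → 1 − 1/(2·20) = 0.97500.
z(H) = z(0.97500) = 1.960
z(FA) = z(0.18125) = -0.911
d' = 1.960 − (-0.911) = 2.871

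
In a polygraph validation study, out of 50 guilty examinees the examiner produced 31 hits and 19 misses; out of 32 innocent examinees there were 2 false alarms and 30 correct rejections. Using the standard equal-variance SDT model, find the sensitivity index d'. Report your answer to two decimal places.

H = 31/50 = 0.6200
FA = 2/32 = 0.0625
z(H) = 0.3055
z(FA) = -1.5341
d' = z(H) − z(FA) = 0.3055 − (-1.5341) = 1.8396

d' = 1.84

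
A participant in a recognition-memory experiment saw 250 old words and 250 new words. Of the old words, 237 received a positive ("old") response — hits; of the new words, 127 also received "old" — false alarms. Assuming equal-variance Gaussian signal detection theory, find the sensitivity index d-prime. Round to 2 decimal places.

d-prime = 1.61

H = 237/250 = 0.9480
FA = 127/250 = 0.5080
Φ⁻¹(H) = Φ⁻¹(0.9480) = 1.626
Φ⁻¹(FA) = Φ⁻¹(0.5080) = 0.020
d' = z(H) − z(FA) = 1.626 − 0.020 = 1.606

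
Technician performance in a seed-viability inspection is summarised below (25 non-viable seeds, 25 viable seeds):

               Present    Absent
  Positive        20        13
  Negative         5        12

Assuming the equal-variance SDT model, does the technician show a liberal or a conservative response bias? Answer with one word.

liberal

z(H) = 0.842, z(FA) = 0.050
c = −½·(z(H) + z(FA)) = -0.446
c < 0 → liberal criterion (biased toward responding “yes”).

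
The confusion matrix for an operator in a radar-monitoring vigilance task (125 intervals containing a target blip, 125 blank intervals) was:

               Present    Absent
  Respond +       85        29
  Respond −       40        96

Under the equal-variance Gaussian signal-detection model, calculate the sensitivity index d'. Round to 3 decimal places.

H = 85/125 = 0.6800
FA = 29/125 = 0.2320
Φ⁻¹(H) = 0.4677
Φ⁻¹(FA) = -0.7323
d' = z(H) − z(FA) = 0.4677 − (-0.7323) = 1.2000

d' = 1.200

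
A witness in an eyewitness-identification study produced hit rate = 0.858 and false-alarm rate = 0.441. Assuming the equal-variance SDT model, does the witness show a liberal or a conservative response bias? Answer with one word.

liberal

z(H) = 1.071, z(FA) = -0.148
c = −½·(z(H) + z(FA)) = -0.4615
c < 0 → liberal criterion (biased toward responding “yes”).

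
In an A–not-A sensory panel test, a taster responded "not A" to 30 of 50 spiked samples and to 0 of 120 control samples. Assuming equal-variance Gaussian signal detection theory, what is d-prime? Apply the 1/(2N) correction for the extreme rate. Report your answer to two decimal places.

d-prime = 2.89

The false-alarm rate is 0/120 = 0, so apply the 1/(2N) correction: FA → 1/(2·120) = 0.00417.
z(H) = z(0.60000) = 0.253
z(FA) = z(0.00417) = -2.638
d' = 0.253 − (-2.638) = 2.891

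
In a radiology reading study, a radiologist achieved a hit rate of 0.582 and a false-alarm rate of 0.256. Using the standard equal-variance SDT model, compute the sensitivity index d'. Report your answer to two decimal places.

z(0.582) = 0.207, z(0.256) = -0.656
d' = z(H) − z(FA) = 0.207 − (-0.656) = 0.863

d' = 0.86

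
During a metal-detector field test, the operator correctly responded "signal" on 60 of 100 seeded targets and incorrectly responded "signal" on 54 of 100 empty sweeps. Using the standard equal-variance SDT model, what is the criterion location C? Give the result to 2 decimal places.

H = 60/100 = 0.6000
FA = 54/100 = 0.5400
z(H) = z(0.6000) = 0.2533
z(FA) = z(0.5400) = 0.1004
c = −½·[z(H) + z(FA)] = −0.5 × (0.2533 + 0.1004) = -0.17685
c < 0: the operator has a liberal response bias.

C = -0.18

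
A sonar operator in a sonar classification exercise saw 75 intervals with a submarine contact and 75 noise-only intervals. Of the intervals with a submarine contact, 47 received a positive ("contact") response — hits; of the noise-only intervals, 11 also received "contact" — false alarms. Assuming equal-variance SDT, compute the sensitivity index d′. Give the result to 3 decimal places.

H = 47/75 = 0.6267
FA = 11/75 = 0.1467
z(H) = z(0.6267) = 0.3231
z(FA) = z(0.1467) = -1.0507
d' = z(H) − z(FA) = 0.3231 − (-1.0507) = 1.3738

d′ = 1.374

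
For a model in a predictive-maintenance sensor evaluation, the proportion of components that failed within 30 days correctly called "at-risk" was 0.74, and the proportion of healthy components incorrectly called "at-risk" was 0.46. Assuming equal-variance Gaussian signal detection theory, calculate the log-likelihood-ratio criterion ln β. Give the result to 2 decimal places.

z(H) = z(0.74) = 0.643
z(FA) = z(0.46) = -0.100
ln β = −½·[z(H)² − z(FA)²] = −0.5 × (0.413 − 0.010) = -0.2015

ln β = -0.20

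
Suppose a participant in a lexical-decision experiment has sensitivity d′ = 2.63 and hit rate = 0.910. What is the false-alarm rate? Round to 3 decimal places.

false-alarm rate = 0.099

z(hit rate) = z(0.910) = 1.3408
z(FA) = z(H) − d' = 1.3408 − 2.63 = -1.2892
false-alarm rate = Φ(-1.2892) = 0.0987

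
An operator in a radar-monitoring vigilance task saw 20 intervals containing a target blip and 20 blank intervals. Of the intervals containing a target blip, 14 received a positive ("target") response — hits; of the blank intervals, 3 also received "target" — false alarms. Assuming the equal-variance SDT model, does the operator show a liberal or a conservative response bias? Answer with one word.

conservative

z(H) = 0.524, z(FA) = -1.036
c = −½·(z(H) + z(FA)) = 0.256
c > 0 → conservative criterion (biased toward responding “no”).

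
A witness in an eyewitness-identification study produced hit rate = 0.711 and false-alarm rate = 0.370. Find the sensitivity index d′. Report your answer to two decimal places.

z(H) = 0.556
z(FA) = -0.332
d' = z(H) − z(FA) = 0.556 − (-0.332) = 0.888

d′ = 0.89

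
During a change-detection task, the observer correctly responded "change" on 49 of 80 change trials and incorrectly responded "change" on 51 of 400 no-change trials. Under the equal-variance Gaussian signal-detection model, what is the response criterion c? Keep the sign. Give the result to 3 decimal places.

H = 49/80 = 0.6125
FA = 51/400 = 0.1275
Φ⁻¹(H) = Φ⁻¹(0.6125) = 0.2858
Φ⁻¹(FA) = Φ⁻¹(0.1275) = -1.1383
c = −½·[z(H) + z(FA)] = −0.5 × (0.2858 + (-1.1383)) = 0.42625

c = 0.426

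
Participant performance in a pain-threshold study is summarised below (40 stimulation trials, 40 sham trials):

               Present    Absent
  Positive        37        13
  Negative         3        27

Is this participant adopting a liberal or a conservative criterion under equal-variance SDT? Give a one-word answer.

liberal

z(H) = 1.440, z(FA) = -0.454
c = −½·(z(H) + z(FA)) = -0.493
c < 0 → liberal criterion (biased toward responding “yes”).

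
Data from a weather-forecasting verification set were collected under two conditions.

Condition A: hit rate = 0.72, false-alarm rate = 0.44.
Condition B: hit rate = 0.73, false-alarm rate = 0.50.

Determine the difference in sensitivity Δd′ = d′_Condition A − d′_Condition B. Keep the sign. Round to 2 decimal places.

Condition A: z(0.72) = 0.583, z(0.44) = -0.151, d' = 0.734
Condition B: z(0.73) = 0.613, z(0.50) = 0.000, d' = 0.613
Δd' = d'_Condition A − d'_Condition B = 0.734 − 0.613 = 0.121
Condition A has the higher sensitivity.

Δd′ = 0.12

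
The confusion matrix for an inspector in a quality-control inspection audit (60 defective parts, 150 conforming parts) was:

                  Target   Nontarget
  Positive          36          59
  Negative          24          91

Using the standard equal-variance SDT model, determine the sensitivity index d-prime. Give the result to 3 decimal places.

H = 36/60 = 0.6000
FA = 59/150 = 0.3933
z(H) = z(0.6000) = 0.2533
z(FA) = z(0.3933) = -0.2707
d' = z(H) − z(FA) = 0.2533 − (-0.2707) = 0.5240

d-prime = 0.524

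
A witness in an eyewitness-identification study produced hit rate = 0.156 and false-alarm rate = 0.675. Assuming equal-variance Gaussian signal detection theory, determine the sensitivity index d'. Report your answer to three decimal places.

d' = -1.465

z(H) = -1.0110
z(FA) = 0.4538
d' = z(H) − z(FA) = -1.0110 − 0.4538 = -1.4648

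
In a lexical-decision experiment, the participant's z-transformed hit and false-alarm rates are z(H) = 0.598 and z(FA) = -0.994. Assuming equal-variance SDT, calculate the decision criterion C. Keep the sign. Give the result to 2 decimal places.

c = −½·[z(H) + z(FA)] = −½·(0.598 + (-0.994)) = 0.198
c > 0: the participant has a conservative response bias.

C = 0.20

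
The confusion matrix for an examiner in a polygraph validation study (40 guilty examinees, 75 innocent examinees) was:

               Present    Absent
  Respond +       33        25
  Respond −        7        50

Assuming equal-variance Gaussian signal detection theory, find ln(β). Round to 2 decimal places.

H = 33/40 = 0.8250
FA = 25/75 = 0.3333
z(H) = 0.935
z(FA) = -0.431
ln β = −½·[z(H)² − z(FA)²] = −0.5 × (0.874 − 0.186) = -0.344

ln β = -0.34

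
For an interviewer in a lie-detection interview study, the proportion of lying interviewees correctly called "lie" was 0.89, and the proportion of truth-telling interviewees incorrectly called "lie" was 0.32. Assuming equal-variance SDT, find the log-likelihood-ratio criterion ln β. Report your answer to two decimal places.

z(H) = z(0.89) = 1.227
z(FA) = z(0.32) = -0.468
ln β = −½·[z(H)² − z(FA)²] = −0.5 × (1.506 − 0.219) = -0.6435

ln β = -0.64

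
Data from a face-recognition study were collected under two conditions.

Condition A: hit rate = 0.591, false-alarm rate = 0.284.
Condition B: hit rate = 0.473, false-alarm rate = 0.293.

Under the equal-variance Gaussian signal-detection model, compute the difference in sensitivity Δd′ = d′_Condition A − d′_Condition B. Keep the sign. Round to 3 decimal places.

Condition A: z(0.591) = 0.2301, z(0.284) = -0.5710, d' = 0.8011
Condition B: z(0.473) = -0.0677, z(0.293) = -0.5446, d' = 0.4769
Δd' = d'_Condition A − d'_Condition B = 0.8011 − 0.4769 = 0.3242
Condition A has the higher sensitivity.

Δd′ = 0.324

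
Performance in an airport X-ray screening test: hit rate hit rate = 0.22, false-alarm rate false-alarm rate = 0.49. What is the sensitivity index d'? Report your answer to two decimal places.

d' = -0.75

z(0.22) = -0.772, z(0.49) = -0.025
d' = z(H) − z(FA) = -0.772 − (-0.025) = -0.747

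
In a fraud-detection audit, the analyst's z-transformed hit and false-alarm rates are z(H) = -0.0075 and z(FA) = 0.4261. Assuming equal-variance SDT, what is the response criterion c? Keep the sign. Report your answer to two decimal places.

c = −½·[z(H) + z(FA)] = −½·(-0.0075 + 0.4261) = -0.2093

c = -0.21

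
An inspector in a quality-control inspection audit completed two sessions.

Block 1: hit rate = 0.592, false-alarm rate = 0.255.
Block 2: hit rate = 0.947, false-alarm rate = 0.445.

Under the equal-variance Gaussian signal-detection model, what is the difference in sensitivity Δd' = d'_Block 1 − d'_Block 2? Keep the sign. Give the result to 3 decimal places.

Block 1: z(0.592) = 0.2327, z(0.255) = -0.6588, d' = 0.8915
Block 2: z(0.947) = 1.6164, z(0.445) = -0.1383, d' = 1.7547
Δd' = d'_Block 1 − d'_Block 2 = 0.8915 − 1.7547 = -0.8632
Block 2 has the higher sensitivity.

Δd' = -0.863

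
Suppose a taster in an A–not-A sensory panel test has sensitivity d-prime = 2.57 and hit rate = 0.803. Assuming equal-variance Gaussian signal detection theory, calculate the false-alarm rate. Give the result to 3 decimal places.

z(hit rate) = z(0.803) = 0.8524
z(FA) = z(H) − d' = 0.8524 − 2.57 = -1.7176
false-alarm rate = Φ(-1.7176) = 0.0429

false-alarm rate = 0.043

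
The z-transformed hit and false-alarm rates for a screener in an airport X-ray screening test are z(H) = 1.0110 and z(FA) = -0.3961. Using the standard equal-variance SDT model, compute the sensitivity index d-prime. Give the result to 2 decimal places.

d-prime = 1.41

d' = z(H) − z(FA) = 1.0110 − (-0.3961) = 1.4071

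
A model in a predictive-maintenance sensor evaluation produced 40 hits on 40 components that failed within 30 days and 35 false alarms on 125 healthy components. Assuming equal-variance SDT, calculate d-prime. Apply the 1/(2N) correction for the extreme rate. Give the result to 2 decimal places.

The hit rate is 40/40 = 1, so apply the 1/(2N) correction: H → 1 − 1/(2·40) = 0.98750.
z(H) = z(0.98750) = 2.241
z(FA) = z(0.28000) = -0.583
d' = 2.241 − (-0.583) = 2.824

d-prime = 2.82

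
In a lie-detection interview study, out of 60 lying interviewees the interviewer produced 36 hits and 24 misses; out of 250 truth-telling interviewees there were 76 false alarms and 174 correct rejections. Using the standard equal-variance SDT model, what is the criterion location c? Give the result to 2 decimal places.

c = 0.13

H = 36/60 = 0.6000
FA = 76/250 = 0.3040
z(H) = z(0.6000) = 0.2533
z(FA) = z(0.3040) = -0.5129
c = −½·[z(H) + z(FA)] = −0.5 × (0.2533 + (-0.5129)) = 0.1298
c > 0: the interviewer has a conservative response bias.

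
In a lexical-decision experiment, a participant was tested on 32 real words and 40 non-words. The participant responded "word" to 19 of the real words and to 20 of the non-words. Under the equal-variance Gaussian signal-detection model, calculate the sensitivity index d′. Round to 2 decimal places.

H = 19/32 = 0.5938
FA = 20/40 = 0.5000
z(0.5938) = 0.237, z(0.5000) = 0.000
d' = z(H) − z(FA) = 0.237 − 0.000 = 0.237

d′ = 0.24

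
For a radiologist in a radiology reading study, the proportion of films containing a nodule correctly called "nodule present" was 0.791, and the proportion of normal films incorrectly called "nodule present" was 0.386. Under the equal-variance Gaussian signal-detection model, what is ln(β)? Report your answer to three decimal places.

z(H) = z(0.791) = 0.8099
z(FA) = z(0.386) = -0.2898
ln β = −½·[z(H)² − z(FA)²] = −0.5 × (0.6559 − 0.0840) = -0.28595

ln β = -0.286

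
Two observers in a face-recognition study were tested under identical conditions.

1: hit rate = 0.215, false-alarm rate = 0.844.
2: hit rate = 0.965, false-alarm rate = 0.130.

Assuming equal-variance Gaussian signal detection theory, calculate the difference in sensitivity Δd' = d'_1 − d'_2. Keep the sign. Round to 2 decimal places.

Δd' = -4.74

1: z(0.215) = -0.789, z(0.844) = 1.011, d' = -1.800
2: z(0.965) = 1.812, z(0.130) = -1.126, d' = 2.938
Δd' = d'_1 − d'_2 = -1.800 − 2.938 = -4.738
2 has the higher sensitivity.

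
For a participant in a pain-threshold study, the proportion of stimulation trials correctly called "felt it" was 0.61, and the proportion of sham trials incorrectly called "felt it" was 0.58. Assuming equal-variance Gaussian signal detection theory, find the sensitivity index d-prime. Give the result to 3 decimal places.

d-prime = 0.077

z(H) = 0.2793
z(FA) = 0.2019
d' = z(H) − z(FA) = 0.2793 − 0.2019 = 0.0774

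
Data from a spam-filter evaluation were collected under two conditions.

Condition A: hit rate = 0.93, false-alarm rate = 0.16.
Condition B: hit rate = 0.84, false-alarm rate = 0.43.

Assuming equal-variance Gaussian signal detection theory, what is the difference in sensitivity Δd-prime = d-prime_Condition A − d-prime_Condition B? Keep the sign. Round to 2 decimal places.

Δd-prime = 1.30

Condition A: z(0.93) = 1.476, z(0.16) = -0.994, d' = 2.470
Condition B: z(0.84) = 0.994, z(0.43) = -0.176, d' = 1.170
Δd' = d'_Condition A − d'_Condition B = 2.470 − 1.170 = 1.300
Condition A has the higher sensitivity.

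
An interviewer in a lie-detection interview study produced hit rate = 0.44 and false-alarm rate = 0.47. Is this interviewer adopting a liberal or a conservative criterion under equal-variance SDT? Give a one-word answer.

z(H) = -0.151, z(FA) = -0.075
c = −½·(z(H) + z(FA)) = 0.113
c > 0 → conservative criterion (biased toward responding “no”).

conservative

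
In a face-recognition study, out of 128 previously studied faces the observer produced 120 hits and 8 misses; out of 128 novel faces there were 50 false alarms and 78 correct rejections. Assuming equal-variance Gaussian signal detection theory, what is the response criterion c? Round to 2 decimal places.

H = 120/128 = 0.9375
FA = 50/128 = 0.3906
z(H) = z(0.9375) = 1.534
z(FA) = z(0.3906) = -0.278
c = −½·[z(H) + z(FA)] = −0.5 × (1.534 + (-0.278)) = -0.628

c = -0.63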